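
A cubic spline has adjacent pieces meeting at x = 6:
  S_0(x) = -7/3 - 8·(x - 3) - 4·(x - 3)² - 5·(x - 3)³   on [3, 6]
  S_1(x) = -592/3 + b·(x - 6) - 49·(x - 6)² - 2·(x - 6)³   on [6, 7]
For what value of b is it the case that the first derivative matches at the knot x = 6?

S_0'(x) = -8 - 8·(x - 3) - 15·(x - 3)², so S_0'(6) = -167. On the right, S_1'(6) = b, so b = -167.

-167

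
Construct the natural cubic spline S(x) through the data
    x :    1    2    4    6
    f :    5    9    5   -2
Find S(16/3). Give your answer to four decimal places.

0.2525

Put M_i = S'' at the i-th knot. Here h = (1, 2, 2) and Δ = (4, -2, -7/2), so the interior equations h_(i-1)·M_(i-1) + 2(h_(i-1)+h_i)·M_i + h_i·M_(i+1) = 6(Δ_i − Δ_(i-1)) read
  1·M_0 + 6·M_1 + 2·M_2 = 6(Δ_1 - Δ_0) = -36
  2·M_1 + 8·M_2 + 2·M_3 = 6(Δ_2 - Δ_1) = -9
Natural end conditions: M_0 = M_3 = 0.
Solving: M_0 = 0, M_1 = -135/22, M_2 = 9/22, M_3 = 0.
On [4, 6], S(x) = 5 - 83/22·(x - 4) + 9/44·(x - 4)² - 3/88·(x - 4)³.
With (x - 4) = 4/3: S(16/3) = 25/99.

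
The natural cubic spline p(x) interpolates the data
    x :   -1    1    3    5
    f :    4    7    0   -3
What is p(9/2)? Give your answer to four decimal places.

-2.6563

Put σ_i = p'' at the i-th knot. Here h = (2, 2, 2) and Δ = (3/2, -7/2, -3/2), so the interior equations h_(i-1)·σ_(i-1) + 2(h_(i-1)+h_i)·σ_i + h_i·σ_(i+1) = 6(Δ_i − Δ_(i-1)) read
  2·σ_0 + 8·σ_1 + 2·σ_2 = 6(Δ_1 - Δ_0) = -30
  2·σ_1 + 8·σ_2 + 2·σ_3 = 6(Δ_2 - Δ_1) = 12
Natural end conditions: σ_0 = σ_3 = 0.
Solving: σ_0 = 0, σ_1 = -22/5, σ_2 = 13/5, σ_3 = 0.
On [3, 5], p(x) = 0 - 97/30·(x - 3) + 13/10·(x - 3)² - 13/60·(x - 3)³.
With (x - 3) = 3/2: p(9/2) = -85/32.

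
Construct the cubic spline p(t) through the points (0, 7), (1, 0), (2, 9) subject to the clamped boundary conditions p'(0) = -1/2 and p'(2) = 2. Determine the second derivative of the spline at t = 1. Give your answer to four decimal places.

45.5000

Let m_i = p''(x_i). Step sizes h_i = 1, 1; slopes of the chords Δ_i = (y_(i+1) - y_i)/h_i = -7, 9.
  1·m_0 + 4·m_1 + 1·m_2 = 6(Δ_1 - Δ_0) = 96
Clamped end conditions give two more equations: 2h_0·m_0 + h_0·m_1 = 6(Δ_0 - p'(0)) = -39 and h_1·m_1 + 2h_1·m_2 = 6(p'(2) - Δ_1) = -42.
Solving the tridiagonal system: m_0 = -169/4, m_1 = 91/2, m_2 = -175/4.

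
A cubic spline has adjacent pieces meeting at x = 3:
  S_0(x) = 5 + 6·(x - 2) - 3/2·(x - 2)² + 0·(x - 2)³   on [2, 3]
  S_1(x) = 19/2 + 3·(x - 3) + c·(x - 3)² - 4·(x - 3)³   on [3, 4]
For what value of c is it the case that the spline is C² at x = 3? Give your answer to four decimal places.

S_0''(x) = -3 + 0·(x - 2), so S_0''(3) = -3. On the right, S_1''(3) = 2c, so c = -3/2.

-1.5000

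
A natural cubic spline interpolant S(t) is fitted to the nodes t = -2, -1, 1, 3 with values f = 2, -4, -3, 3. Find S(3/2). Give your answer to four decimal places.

-1.5597

Put M_i = S'' at the i-th knot. Here h = (1, 2, 2) and Δ = (-6, 1/2, 3), so the interior equations h_(i-1)·M_(i-1) + 2(h_(i-1)+h_i)·M_i + h_i·M_(i+1) = 6(Δ_i − Δ_(i-1)) read
  1·M_0 + 6·M_1 + 2·M_2 = 6(Δ_1 - Δ_0) = 39
  2·M_1 + 8·M_2 + 2·M_3 = 6(Δ_2 - Δ_1) = 15
Natural end conditions: M_0 = M_3 = 0.
Solving: M_0 = 0, M_1 = 141/22, M_2 = 3/11, M_3 = 0.
On [1, 3], S(t) = -3 + 31/11·(t - 1) + 3/22·(t - 1)² - 1/44·(t - 1)³.
With (t - 1) = 1/2: S(3/2) = -549/352.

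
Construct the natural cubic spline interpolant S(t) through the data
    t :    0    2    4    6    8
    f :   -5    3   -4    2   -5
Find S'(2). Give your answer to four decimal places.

-1.1786

Let M_i = S''(x_i). Step sizes h_i = 2, 2, 2, 2; slopes of the chords Δ_i = (y_(i+1) - y_i)/h_i = 4, -7/2, 3, -7/2.
  2·M_0 + 8·M_1 + 2·M_2 = 6(Δ_1 - Δ_0) = -45
  2·M_1 + 8·M_2 + 2·M_3 = 6(Δ_2 - Δ_1) = 39
  2·M_2 + 8·M_3 + 2·M_4 = 6(Δ_3 - Δ_2) = -39
Natural end conditions: M_0 = M_4 = 0.
Solving: M_0 = 0, M_1 = -435/56, M_2 = 60/7, M_3 = -393/56, M_4 = 0.
On [2, 4], S'(t) = b_1 + 2c_1·(t - 2) + 3d_1·(t - 2)² with b_1 = Δ_1 - h_1(2M_1 + M_2)/6 = -33/28, c_1 = M_1/2 = -435/112, d_1 = (M_2 - M_1)/(6h_1) = 305/224. So S'(2) = -33/28.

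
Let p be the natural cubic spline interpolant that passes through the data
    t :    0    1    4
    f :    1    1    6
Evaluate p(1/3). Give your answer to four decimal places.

Write σ_i for p''(x_i). With h_i = 1, 3 and divided differences Δ_i = 0, 5/3, the continuity of p' gives the tridiagonal system
  1·σ_0 + 8·σ_1 + 3·σ_2 = 6(Δ_1 - Δ_0) = 10
Natural end conditions: σ_0 = σ_2 = 0.
Forward elimination and back-substitution give σ_0 = 0, σ_1 = 5/4, σ_2 = 0.
On [0, 1], p(t) = 1 - 5/24·t + 0·t² + 5/24·t³.
With t = 1/3: p(1/3) = 76/81.

0.9383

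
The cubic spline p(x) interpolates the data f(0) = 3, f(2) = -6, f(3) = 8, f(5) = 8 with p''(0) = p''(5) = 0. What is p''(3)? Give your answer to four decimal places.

Let M_i = p''(x_i). Step sizes h_i = 2, 1, 2; slopes of the chords Δ_i = (y_(i+1) - y_i)/h_i = -9/2, 14, 0.
  2·M_0 + 6·M_1 + 1·M_2 = 6(Δ_1 - Δ_0) = 111
  1·M_1 + 6·M_2 + 2·M_3 = 6(Δ_2 - Δ_1) = -84
Natural end conditions: M_0 = M_3 = 0.
Hence M_0 = 0, M_1 = 150/7, M_2 = -123/7, M_3 = 0.

-17.5714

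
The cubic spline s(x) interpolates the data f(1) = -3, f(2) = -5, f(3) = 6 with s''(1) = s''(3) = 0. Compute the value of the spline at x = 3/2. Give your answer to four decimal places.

-5.2188

Put m_i = s'' at the i-th knot. Here h = (1, 1) and Δ = (-2, 11), so the interior equations h_(i-1)·m_(i-1) + 2(h_(i-1)+h_i)·m_i + h_i·m_(i+1) = 6(Δ_i − Δ_(i-1)) read
  1·m_0 + 4·m_1 + 1·m_2 = 6(Δ_1 - Δ_0) = 78
Natural end conditions: m_0 = m_2 = 0.
Hence m_0 = 0, m_1 = 39/2, m_2 = 0.
On [1, 2], s(x) = -3 - 21/4·(x - 1) + 0·(x - 1)² + 13/4·(x - 1)³.
With (x - 1) = 1/2: s(3/2) = -167/32.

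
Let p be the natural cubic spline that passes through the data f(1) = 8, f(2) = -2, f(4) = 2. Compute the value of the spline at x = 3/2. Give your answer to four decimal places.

Let M_i = p''(x_i). Step sizes h_i = 1, 2; slopes of the chords Δ_i = (y_(i+1) - y_i)/h_i = -10, 2.
  1·M_0 + 6·M_1 + 2·M_2 = 6(Δ_1 - Δ_0) = 72
Natural end conditions: M_0 = M_2 = 0.
Forward elimination and back-substitution give M_0 = 0, M_1 = 12, M_2 = 0.
On [1, 2], p(x) = 8 - 12·(x - 1) + 0·(x - 1)² + 2·(x - 1)³.
With (x - 1) = 1/2: p(3/2) = 9/4.

2.2500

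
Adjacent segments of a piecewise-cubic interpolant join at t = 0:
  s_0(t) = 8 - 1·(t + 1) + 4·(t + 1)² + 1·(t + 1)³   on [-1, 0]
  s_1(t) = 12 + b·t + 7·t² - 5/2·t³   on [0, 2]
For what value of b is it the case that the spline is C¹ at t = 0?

10

s_0'(t) = -1 + 8·(t + 1) + 3·(t + 1)², so s_0'(0) = 10. On the right, s_1'(0) = b, so b = 10.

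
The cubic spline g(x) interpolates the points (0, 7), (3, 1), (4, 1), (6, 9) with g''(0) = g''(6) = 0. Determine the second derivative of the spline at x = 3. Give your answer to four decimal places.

Put m_i = g'' at the i-th knot. Here h = (3, 1, 2) and Δ = (-2, 0, 4), so the interior equations h_(i-1)·m_(i-1) + 2(h_(i-1)+h_i)·m_i + h_i·m_(i+1) = 6(Δ_i − Δ_(i-1)) read
  3·m_0 + 8·m_1 + 1·m_2 = 6(Δ_1 - Δ_0) = 12
  1·m_1 + 6·m_2 + 2·m_3 = 6(Δ_2 - Δ_1) = 24
Natural end conditions: m_0 = m_3 = 0.
Solving: m_0 = 0, m_1 = 48/47, m_2 = 180/47, m_3 = 0.

1.0213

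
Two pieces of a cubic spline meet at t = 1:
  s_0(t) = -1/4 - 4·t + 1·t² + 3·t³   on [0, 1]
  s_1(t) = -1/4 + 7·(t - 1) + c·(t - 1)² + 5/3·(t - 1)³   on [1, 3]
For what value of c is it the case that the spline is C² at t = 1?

s_0''(t) = 2 + 18·t, so s_0''(1) = 20. On the right, s_1''(1) = 2c, so c = 10.

10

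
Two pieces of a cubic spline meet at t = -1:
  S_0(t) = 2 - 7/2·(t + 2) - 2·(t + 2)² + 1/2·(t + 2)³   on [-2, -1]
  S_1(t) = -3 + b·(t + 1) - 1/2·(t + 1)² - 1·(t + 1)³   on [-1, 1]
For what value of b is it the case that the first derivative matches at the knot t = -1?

-6

S_0'(t) = -7/2 - 4·(t + 2) + 3/2·(t + 2)², so S_0'(-1) = -6. On the right, S_1'(-1) = b, so b = -6.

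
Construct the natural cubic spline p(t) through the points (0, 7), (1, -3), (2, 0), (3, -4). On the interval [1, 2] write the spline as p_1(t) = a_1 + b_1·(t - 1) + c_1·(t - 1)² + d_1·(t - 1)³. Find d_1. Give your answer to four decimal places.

Let m_i = p''(x_i). Step sizes h_i = 1, 1, 1; slopes of the chords Δ_i = (y_(i+1) - y_i)/h_i = -10, 3, -4.
  1·m_0 + 4·m_1 + 1·m_2 = 6(Δ_1 - Δ_0) = 78
  1·m_1 + 4·m_2 + 1·m_3 = 6(Δ_2 - Δ_1) = -42
Natural end conditions: m_0 = m_3 = 0.
Hence m_0 = 0, m_1 = 118/5, m_2 = -82/5, m_3 = 0.
On [1, 2], with p_1(t) = a_1 + b_1·(t - 1) + c_1·(t - 1)² + d_1·(t - 1)³: c_1 = m_1/2 = 59/5, d_1 = (m_2 - m_1)/(6h_1) = -20/3, b_1 = Δ_1 - h_1(2m_1 + m_2)/6 = -32/15.

-6.6667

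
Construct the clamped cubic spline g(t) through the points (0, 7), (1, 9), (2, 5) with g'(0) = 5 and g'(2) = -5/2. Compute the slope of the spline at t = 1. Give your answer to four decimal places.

-2.1250

With σ_i denoting the second derivative at x_i, h_i = 1, 1, and Δ_i = (y_(i+1) − y_i)/h_i = 2, -4:
  1·σ_0 + 4·σ_1 + 1·σ_2 = 6(Δ_1 - Δ_0) = -36
Clamped end conditions give two more equations: 2h_0·σ_0 + h_0·σ_1 = 6(Δ_0 - g'(0)) = -18 and h_1·σ_1 + 2h_1·σ_2 = 6(g'(2) - Δ_1) = 9.
Solving: σ_0 = -15/4, σ_1 = -21/2, σ_2 = 39/4.
On [1, 2], g'(t) = b_1 + 2c_1·(t - 1) + 3d_1·(t - 1)² with b_1 = Δ_1 - h_1(2σ_1 + σ_2)/6 = -17/8, c_1 = σ_1/2 = -21/4, d_1 = (σ_2 - σ_1)/(6h_1) = 27/8. So g'(1) = -17/8.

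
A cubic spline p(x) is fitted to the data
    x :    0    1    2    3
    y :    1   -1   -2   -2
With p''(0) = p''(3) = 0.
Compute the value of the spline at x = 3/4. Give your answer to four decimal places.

With σ_i denoting the second derivative at x_i, h_i = 1, 1, 1, and Δ_i = (y_(i+1) − y_i)/h_i = -2, -1, 0:
  1·σ_0 + 4·σ_1 + 1·σ_2 = 6(Δ_1 - Δ_0) = 6
  1·σ_1 + 4·σ_2 + 1·σ_3 = 6(Δ_2 - Δ_1) = 6
Natural end conditions: σ_0 = σ_3 = 0.
Solving the tridiagonal system: σ_0 = 0, σ_1 = 6/5, σ_2 = 6/5, σ_3 = 0.
On [0, 1], p(x) = 1 - 11/5·x + 0·x² + 1/5·x³.
With x = 3/4: p(3/4) = -181/320.

-0.5656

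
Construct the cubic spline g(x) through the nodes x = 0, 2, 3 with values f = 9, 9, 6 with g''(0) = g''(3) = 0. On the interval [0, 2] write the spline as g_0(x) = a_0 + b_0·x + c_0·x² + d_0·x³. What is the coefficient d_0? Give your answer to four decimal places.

-0.2500

Let M_i = g''(x_i). Step sizes h_i = 2, 1; slopes of the chords Δ_i = (y_(i+1) - y_i)/h_i = 0, -3.
  2·M_0 + 6·M_1 + 1·M_2 = 6(Δ_1 - Δ_0) = -18
Natural end conditions: M_0 = M_2 = 0.
Hence M_0 = 0, M_1 = -3, M_2 = 0.
On [0, 2], with g_0(x) = a_0 + b_0·x + c_0·x² + d_0·x³: c_0 = M_0/2 = 0, d_0 = (M_1 - M_0)/(6h_0) = -1/4, b_0 = Δ_0 - h_0(2M_0 + M_1)/6 = 1.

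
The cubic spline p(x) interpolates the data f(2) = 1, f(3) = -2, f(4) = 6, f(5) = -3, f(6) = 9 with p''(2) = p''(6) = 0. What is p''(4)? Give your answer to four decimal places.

-42.8571

Let σ_i = p''(x_i). Step sizes h_i = 1, 1, 1, 1; slopes of the chords Δ_i = (y_(i+1) - y_i)/h_i = -3, 8, -9, 12.
  1·σ_0 + 4·σ_1 + 1·σ_2 = 6(Δ_1 - Δ_0) = 66
  1·σ_1 + 4·σ_2 + 1·σ_3 = 6(Δ_2 - Δ_1) = -102
  1·σ_2 + 4·σ_3 + 1·σ_4 = 6(Δ_3 - Δ_2) = 126
Natural end conditions: σ_0 = σ_4 = 0.
Solving: σ_0 = 0, σ_1 = 381/14, σ_2 = -300/7, σ_3 = 591/14, σ_4 = 0.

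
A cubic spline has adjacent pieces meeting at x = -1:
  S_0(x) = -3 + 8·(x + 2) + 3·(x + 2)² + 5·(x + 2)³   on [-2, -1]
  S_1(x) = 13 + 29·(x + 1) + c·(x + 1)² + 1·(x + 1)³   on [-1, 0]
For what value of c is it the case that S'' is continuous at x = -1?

S_0''(x) = 6 + 30·(x + 2), so S_0''(-1) = 36. On the right, S_1''(-1) = 2c, so c = 18.

18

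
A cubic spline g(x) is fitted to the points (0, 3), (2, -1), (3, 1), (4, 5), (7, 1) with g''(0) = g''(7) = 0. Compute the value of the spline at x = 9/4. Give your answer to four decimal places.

-0.8157

Let M_i = g''(x_i). Step sizes h_i = 2, 1, 1, 3; slopes of the chords Δ_i = (y_(i+1) - y_i)/h_i = -2, 2, 4, -4/3.
  2·M_0 + 6·M_1 + 1·M_2 = 6(Δ_1 - Δ_0) = 24
  1·M_1 + 4·M_2 + 1·M_3 = 6(Δ_2 - Δ_1) = 12
  1·M_2 + 8·M_3 + 3·M_4 = 6(Δ_3 - Δ_2) = -32
Natural end conditions: M_0 = M_4 = 0.
Solving the tridiagonal system: M_0 = 0, M_1 = 308/89, M_2 = 288/89, M_3 = -392/89, M_4 = 0.
On [2, 3], g(x) = -1 + 82/267·(x - 2) + 154/89·(x - 2)² - 10/267·(x - 2)³.
With (x - 2) = 1/4: g(9/4) = -2323/2848.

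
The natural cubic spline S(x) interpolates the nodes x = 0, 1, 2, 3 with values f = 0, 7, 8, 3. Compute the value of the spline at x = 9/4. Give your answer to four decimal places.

With M_i denoting the second derivative at x_i, h_i = 1, 1, 1, and Δ_i = (y_(i+1) − y_i)/h_i = 7, 1, -5:
  1·M_0 + 4·M_1 + 1·M_2 = 6(Δ_1 - Δ_0) = -36
  1·M_1 + 4·M_2 + 1·M_3 = 6(Δ_2 - Δ_1) = -36
Natural end conditions: M_0 = M_3 = 0.
Forward elimination and back-substitution give M_0 = 0, M_1 = -36/5, M_2 = -36/5, M_3 = 0.
On [2, 3], S(x) = 8 - 13/5·(x - 2) - 18/5·(x - 2)² + 6/5·(x - 2)³.
With (x - 2) = 1/4: S(9/4) = 1143/160.

7.1438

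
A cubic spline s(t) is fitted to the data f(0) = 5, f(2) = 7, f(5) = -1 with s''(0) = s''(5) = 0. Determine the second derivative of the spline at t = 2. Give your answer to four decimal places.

With M_i denoting the second derivative at x_i, h_i = 2, 3, and Δ_i = (y_(i+1) − y_i)/h_i = 1, -8/3:
  2·M_0 + 10·M_1 + 3·M_2 = 6(Δ_1 - Δ_0) = -22
Natural end conditions: M_0 = M_2 = 0.
Solving: M_0 = 0, M_1 = -11/5, M_2 = 0.

-2.2000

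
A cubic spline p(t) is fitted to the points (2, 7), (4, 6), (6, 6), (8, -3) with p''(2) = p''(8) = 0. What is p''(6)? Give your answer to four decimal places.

Put M_i = p'' at the i-th knot. Here h = (2, 2, 2) and Δ = (-1/2, 0, -9/2), so the interior equations h_(i-1)·M_(i-1) + 2(h_(i-1)+h_i)·M_i + h_i·M_(i+1) = 6(Δ_i − Δ_(i-1)) read
  2·M_0 + 8·M_1 + 2·M_2 = 6(Δ_1 - Δ_0) = 3
  2·M_1 + 8·M_2 + 2·M_3 = 6(Δ_2 - Δ_1) = -27
Natural end conditions: M_0 = M_3 = 0.
Solving the tridiagonal system: M_0 = 0, M_1 = 13/10, M_2 = -37/10, M_3 = 0.

-3.7000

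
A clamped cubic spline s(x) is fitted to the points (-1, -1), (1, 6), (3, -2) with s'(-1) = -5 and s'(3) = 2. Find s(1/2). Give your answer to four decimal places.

4.3320

Let M_i = s''(x_i). Step sizes h_i = 2, 2; slopes of the chords Δ_i = (y_(i+1) - y_i)/h_i = 7/2, -4.
  2·M_0 + 8·M_1 + 2·M_2 = 6(Δ_1 - Δ_0) = -45
Clamped end conditions give two more equations: 2h_0·M_0 + h_0·M_1 = 6(Δ_0 - s'(-1)) = 51 and h_1·M_1 + 2h_1·M_2 = 6(s'(3) - Δ_1) = 36.
Hence M_0 = 161/8, M_1 = -59/4, M_2 = 131/8.
On [-1, 1], s(x) = -1 - 5·(x + 1) + 161/16·(x + 1)² - 93/32·(x + 1)³.
With (x + 1) = 3/2: s(1/2) = 1109/256.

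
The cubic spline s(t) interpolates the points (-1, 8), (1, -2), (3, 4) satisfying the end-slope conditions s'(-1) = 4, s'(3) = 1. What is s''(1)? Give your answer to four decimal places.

With σ_i denoting the second derivative at x_i, h_i = 2, 2, and Δ_i = (y_(i+1) − y_i)/h_i = -5, 3:
  2·σ_0 + 8·σ_1 + 2·σ_2 = 6(Δ_1 - Δ_0) = 48
Clamped end conditions give two more equations: 2h_0·σ_0 + h_0·σ_1 = 6(Δ_0 - s'(-1)) = -54 and h_1·σ_1 + 2h_1·σ_2 = 6(s'(3) - Δ_1) = -12.
Forward elimination and back-substitution give σ_0 = -81/4, σ_1 = 27/2, σ_2 = -39/4.

13.5000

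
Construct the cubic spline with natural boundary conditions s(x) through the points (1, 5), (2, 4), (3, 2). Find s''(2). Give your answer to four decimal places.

-1.5000

Put σ_i = s'' at the i-th knot. Here h = (1, 1) and Δ = (-1, -2), so the interior equations h_(i-1)·σ_(i-1) + 2(h_(i-1)+h_i)·σ_i + h_i·σ_(i+1) = 6(Δ_i − Δ_(i-1)) read
  1·σ_0 + 4·σ_1 + 1·σ_2 = 6(Δ_1 - Δ_0) = -6
Natural end conditions: σ_0 = σ_2 = 0.
Hence σ_0 = 0, σ_1 = -3/2, σ_2 = 0.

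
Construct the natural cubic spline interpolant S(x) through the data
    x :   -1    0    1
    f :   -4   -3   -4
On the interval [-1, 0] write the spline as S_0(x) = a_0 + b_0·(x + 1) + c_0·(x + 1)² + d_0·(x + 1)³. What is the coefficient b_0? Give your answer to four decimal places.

With M_i denoting the second derivative at x_i, h_i = 1, 1, and Δ_i = (y_(i+1) − y_i)/h_i = 1, -1:
  1·M_0 + 4·M_1 + 1·M_2 = 6(Δ_1 - Δ_0) = -12
Natural end conditions: M_0 = M_2 = 0.
Forward elimination and back-substitution give M_0 = 0, M_1 = -3, M_2 = 0.
On [-1, 0], with S_0(x) = a_0 + b_0·(x + 1) + c_0·(x + 1)² + d_0·(x + 1)³: c_0 = M_0/2 = 0, d_0 = (M_1 - M_0)/(6h_0) = -1/2, b_0 = Δ_0 - h_0(2M_0 + M_1)/6 = 3/2.

1.5000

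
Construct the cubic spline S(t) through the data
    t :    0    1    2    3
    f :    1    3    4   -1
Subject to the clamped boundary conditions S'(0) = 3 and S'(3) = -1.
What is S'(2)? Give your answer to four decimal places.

With σ_i denoting the second derivative at x_i, h_i = 1, 1, 1, and Δ_i = (y_(i+1) − y_i)/h_i = 2, 1, -5:
  1·σ_0 + 4·σ_1 + 1·σ_2 = 6(Δ_1 - Δ_0) = -6
  1·σ_1 + 4·σ_2 + 1·σ_3 = 6(Δ_2 - Δ_1) = -36
Clamped end conditions give two more equations: 2h_0·σ_0 + h_0·σ_1 = 6(Δ_0 - S'(0)) = -6 and h_2·σ_2 + 2h_2·σ_3 = 6(S'(3) - Δ_2) = 24.
Hence σ_0 = -14/3, σ_1 = 10/3, σ_2 = -44/3, σ_3 = 58/3.
On [2, 3], S'(t) = b_2 + 2c_2·(t - 2) + 3d_2·(t - 2)² with b_2 = Δ_2 - h_2(2σ_2 + σ_3)/6 = -10/3, c_2 = σ_2/2 = -22/3, d_2 = (σ_3 - σ_2)/(6h_2) = 17/3. So S'(2) = -10/3.

-3.3333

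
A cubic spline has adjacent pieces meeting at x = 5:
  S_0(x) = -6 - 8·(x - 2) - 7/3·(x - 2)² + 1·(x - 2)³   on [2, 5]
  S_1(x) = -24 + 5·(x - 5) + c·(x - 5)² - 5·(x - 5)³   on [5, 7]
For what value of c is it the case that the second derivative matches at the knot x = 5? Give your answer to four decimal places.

S_0''(x) = -14/3 + 6·(x - 2), so S_0''(5) = 40/3. On the right, S_1''(5) = 2c, so c = 20/3.

6.6667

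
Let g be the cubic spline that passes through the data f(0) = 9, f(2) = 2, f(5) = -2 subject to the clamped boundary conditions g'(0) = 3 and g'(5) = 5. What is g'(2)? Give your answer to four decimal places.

-5.8500

Put M_i = g'' at the i-th knot. Here h = (2, 3) and Δ = (-7/2, -4/3), so the interior equations h_(i-1)·M_(i-1) + 2(h_(i-1)+h_i)·M_i + h_i·M_(i+1) = 6(Δ_i − Δ_(i-1)) read
  2·M_0 + 10·M_1 + 3·M_2 = 6(Δ_1 - Δ_0) = 13
Clamped end conditions give two more equations: 2h_0·M_0 + h_0·M_1 = 6(Δ_0 - g'(0)) = -39 and h_1·M_1 + 2h_1·M_2 = 6(g'(5) - Δ_1) = 38.
Forward elimination and back-substitution give M_0 = -213/20, M_1 = 9/5, M_2 = 163/30.
On [2, 5], g'(t) = b_1 + 2c_1·(t - 2) + 3d_1·(t - 2)² with b_1 = Δ_1 - h_1(2M_1 + M_2)/6 = -117/20, c_1 = M_1/2 = 9/10, d_1 = (M_2 - M_1)/(6h_1) = 109/540. So g'(2) = -117/20.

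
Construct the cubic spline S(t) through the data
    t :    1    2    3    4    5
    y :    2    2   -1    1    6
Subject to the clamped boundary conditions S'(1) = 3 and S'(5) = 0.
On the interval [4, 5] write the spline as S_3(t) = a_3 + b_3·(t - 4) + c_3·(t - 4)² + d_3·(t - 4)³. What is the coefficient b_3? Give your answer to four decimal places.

5.6250

Write M_i for S''(x_i). With h_i = 1, 1, 1, 1 and divided differences Δ_i = 0, -3, 2, 5, the continuity of S' gives the tridiagonal system
  1·M_0 + 4·M_1 + 1·M_2 = 6(Δ_1 - Δ_0) = -18
  1·M_1 + 4·M_2 + 1·M_3 = 6(Δ_2 - Δ_1) = 30
  1·M_2 + 4·M_3 + 1·M_4 = 6(Δ_3 - Δ_2) = 18
Clamped end conditions give two more equations: 2h_0·M_0 + h_0·M_1 = 6(Δ_0 - S'(1)) = -18 and h_3·M_3 + 2h_3·M_4 = 6(S'(5) - Δ_3) = -30.
Hence M_0 = -27/4, M_1 = -9/2, M_2 = 27/4, M_3 = 15/2, M_4 = -75/4.
On [4, 5], with S_3(t) = a_3 + b_3·(t - 4) + c_3·(t - 4)² + d_3·(t - 4)³: c_3 = M_3/2 = 15/4, d_3 = (M_4 - M_3)/(6h_3) = -35/8, b_3 = Δ_3 - h_3(2M_3 + M_4)/6 = 45/8.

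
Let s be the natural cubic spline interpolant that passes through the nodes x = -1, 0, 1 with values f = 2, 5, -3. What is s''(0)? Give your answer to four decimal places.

Write σ_i for s''(x_i). With h_i = 1, 1 and divided differences Δ_i = 3, -8, the continuity of s' gives the tridiagonal system
  1·σ_0 + 4·σ_1 + 1·σ_2 = 6(Δ_1 - Δ_0) = -66
Natural end conditions: σ_0 = σ_2 = 0.
Solving the tridiagonal system: σ_0 = 0, σ_1 = -33/2, σ_2 = 0.

-16.5000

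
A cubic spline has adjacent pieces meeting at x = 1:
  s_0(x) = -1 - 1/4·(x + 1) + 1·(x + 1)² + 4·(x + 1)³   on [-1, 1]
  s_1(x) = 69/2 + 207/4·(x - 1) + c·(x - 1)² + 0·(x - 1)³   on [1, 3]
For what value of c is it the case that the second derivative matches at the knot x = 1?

s_0''(x) = 2 + 24·(x + 1), so s_0''(1) = 50. On the right, s_1''(1) = 2c, so c = 25.

25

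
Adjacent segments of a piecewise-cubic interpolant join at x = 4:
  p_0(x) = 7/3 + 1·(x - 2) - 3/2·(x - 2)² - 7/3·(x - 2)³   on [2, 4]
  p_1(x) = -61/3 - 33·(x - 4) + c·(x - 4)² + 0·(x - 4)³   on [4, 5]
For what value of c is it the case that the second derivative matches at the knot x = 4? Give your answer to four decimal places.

-15.5000

p_0''(x) = -3 - 14·(x - 2), so p_0''(4) = -31. On the right, p_1''(4) = 2c, so c = -31/2.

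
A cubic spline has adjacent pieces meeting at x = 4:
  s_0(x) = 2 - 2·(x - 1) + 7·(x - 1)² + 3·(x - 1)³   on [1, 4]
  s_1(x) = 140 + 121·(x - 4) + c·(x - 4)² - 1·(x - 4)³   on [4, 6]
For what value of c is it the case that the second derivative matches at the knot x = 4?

s_0''(x) = 14 + 18·(x - 1), so s_0''(4) = 68. On the right, s_1''(4) = 2c, so c = 34.

34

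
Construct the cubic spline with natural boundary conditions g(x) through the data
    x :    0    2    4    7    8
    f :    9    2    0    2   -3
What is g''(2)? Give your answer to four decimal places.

1.3078

With m_i denoting the second derivative at x_i, h_i = 2, 2, 3, 1, and Δ_i = (y_(i+1) − y_i)/h_i = -7/2, -1, 2/3, -5:
  2·m_0 + 8·m_1 + 2·m_2 = 6(Δ_1 - Δ_0) = 15
  2·m_1 + 10·m_2 + 3·m_3 = 6(Δ_2 - Δ_1) = 10
  3·m_2 + 8·m_3 + 1·m_4 = 6(Δ_3 - Δ_2) = -34
Natural end conditions: m_0 = m_4 = 0.
Forward elimination and back-substitution give m_0 = 0, m_1 = 701/536, m_2 = 152/67, m_3 = -1367/268, m_4 = 0.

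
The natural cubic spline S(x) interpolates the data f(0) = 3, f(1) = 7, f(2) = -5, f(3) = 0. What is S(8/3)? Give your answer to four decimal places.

Let m_i = S''(x_i). Step sizes h_i = 1, 1, 1; slopes of the chords Δ_i = (y_(i+1) - y_i)/h_i = 4, -12, 5.
  1·m_0 + 4·m_1 + 1·m_2 = 6(Δ_1 - Δ_0) = -96
  1·m_1 + 4·m_2 + 1·m_3 = 6(Δ_2 - Δ_1) = 102
Natural end conditions: m_0 = m_3 = 0.
Solving the tridiagonal system: m_0 = 0, m_1 = -162/5, m_2 = 168/5, m_3 = 0.
On [2, 3], S(x) = -5 - 31/5·(x - 2) + 84/5·(x - 2)² - 28/5·(x - 2)³.
With (x - 2) = 2/3: S(8/3) = -449/135.

-3.3259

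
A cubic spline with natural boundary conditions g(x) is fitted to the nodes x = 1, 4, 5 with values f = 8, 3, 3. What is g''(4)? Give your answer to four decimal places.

1.2500

Write M_i for g''(x_i). With h_i = 3, 1 and divided differences Δ_i = -5/3, 0, the continuity of g' gives the tridiagonal system
  3·M_0 + 8·M_1 + 1·M_2 = 6(Δ_1 - Δ_0) = 10
Natural end conditions: M_0 = M_2 = 0.
Solving the tridiagonal system: M_0 = 0, M_1 = 5/4, M_2 = 0.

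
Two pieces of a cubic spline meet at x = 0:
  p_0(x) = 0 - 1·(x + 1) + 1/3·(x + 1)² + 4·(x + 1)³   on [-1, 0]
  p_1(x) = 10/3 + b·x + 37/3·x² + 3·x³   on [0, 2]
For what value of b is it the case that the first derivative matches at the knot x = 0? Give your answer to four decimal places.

11.6667

p_0'(x) = -1 + 2/3·(x + 1) + 12·(x + 1)², so p_0'(0) = 35/3. On the right, p_1'(0) = b, so b = 35/3.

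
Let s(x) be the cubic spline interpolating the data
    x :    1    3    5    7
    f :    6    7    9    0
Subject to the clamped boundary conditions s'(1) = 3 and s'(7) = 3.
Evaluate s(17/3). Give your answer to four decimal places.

5.1259

Let m_i = s''(x_i). Step sizes h_i = 2, 2, 2; slopes of the chords Δ_i = (y_(i+1) - y_i)/h_i = 1/2, 1, -9/2.
  2·m_0 + 8·m_1 + 2·m_2 = 6(Δ_1 - Δ_0) = 3
  2·m_1 + 8·m_2 + 2·m_3 = 6(Δ_2 - Δ_1) = -33
Clamped end conditions give two more equations: 2h_0·m_0 + h_0·m_1 = 6(Δ_0 - s'(1)) = -15 and h_2·m_2 + 2h_2·m_3 = 6(s'(7) - Δ_2) = 45.
Forward elimination and back-substitution give m_0 = -29/5, m_1 = 41/10, m_2 = -91/10, m_3 = 79/5.
On [5, 7], s(x) = 9 - 37/10·(x - 5) - 91/20·(x - 5)² + 83/40·(x - 5)³.
With (x - 5) = 2/3: s(17/3) = 692/135.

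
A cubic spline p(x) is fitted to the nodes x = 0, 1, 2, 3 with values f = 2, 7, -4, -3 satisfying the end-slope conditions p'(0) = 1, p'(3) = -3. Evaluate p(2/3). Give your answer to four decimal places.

Write M_i for p''(x_i). With h_i = 1, 1, 1 and divided differences Δ_i = 5, -11, 1, the continuity of p' gives the tridiagonal system
  1·M_0 + 4·M_1 + 1·M_2 = 6(Δ_1 - Δ_0) = -96
  1·M_1 + 4·M_2 + 1·M_3 = 6(Δ_2 - Δ_1) = 72
Clamped end conditions give two more equations: 2h_0·M_0 + h_0·M_1 = 6(Δ_0 - p'(0)) = 24 and h_2·M_2 + 2h_2·M_3 = 6(p'(3) - Δ_2) = -24.
Solving: M_0 = 488/15, M_1 = -616/15, M_2 = 536/15, M_3 = -448/15.
On [0, 1], p(x) = 2 + 1·x + 244/15·x² - 184/15·x³.
With x = 2/3: p(2/3) = 2536/405.

6.2617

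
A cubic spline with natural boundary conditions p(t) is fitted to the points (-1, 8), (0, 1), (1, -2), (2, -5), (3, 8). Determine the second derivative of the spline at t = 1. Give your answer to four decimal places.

-8.5714

Write m_i for p''(x_i). With h_i = 1, 1, 1, 1 and divided differences Δ_i = -7, -3, -3, 13, the continuity of p' gives the tridiagonal system
  1·m_0 + 4·m_1 + 1·m_2 = 6(Δ_1 - Δ_0) = 24
  1·m_1 + 4·m_2 + 1·m_3 = 6(Δ_2 - Δ_1) = 0
  1·m_2 + 4·m_3 + 1·m_4 = 6(Δ_3 - Δ_2) = 96
Natural end conditions: m_0 = m_4 = 0.
Hence m_0 = 0, m_1 = 57/7, m_2 = -60/7, m_3 = 183/7, m_4 = 0.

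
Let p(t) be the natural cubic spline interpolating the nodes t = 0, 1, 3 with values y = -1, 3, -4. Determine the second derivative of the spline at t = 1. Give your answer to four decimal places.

Put m_i = p'' at the i-th knot. Here h = (1, 2) and Δ = (4, -7/2), so the interior equations h_(i-1)·m_(i-1) + 2(h_(i-1)+h_i)·m_i + h_i·m_(i+1) = 6(Δ_i − Δ_(i-1)) read
  1·m_0 + 6·m_1 + 2·m_2 = 6(Δ_1 - Δ_0) = -45
Natural end conditions: m_0 = m_2 = 0.
Solving the tridiagonal system: m_0 = 0, m_1 = -15/2, m_2 = 0.

-7.5000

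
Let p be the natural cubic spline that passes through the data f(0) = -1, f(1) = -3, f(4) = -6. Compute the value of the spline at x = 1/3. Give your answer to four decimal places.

-1.7037

With σ_i denoting the second derivative at x_i, h_i = 1, 3, and Δ_i = (y_(i+1) − y_i)/h_i = -2, -1:
  1·σ_0 + 8·σ_1 + 3·σ_2 = 6(Δ_1 - Δ_0) = 6
Natural end conditions: σ_0 = σ_2 = 0.
Solving the tridiagonal system: σ_0 = 0, σ_1 = 3/4, σ_2 = 0.
On [0, 1], p(x) = -1 - 17/8·x + 0·x² + 1/8·x³.
With x = 1/3: p(1/3) = -46/27.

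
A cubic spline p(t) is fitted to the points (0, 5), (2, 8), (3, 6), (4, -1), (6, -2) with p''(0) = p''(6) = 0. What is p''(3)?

-9

Let M_i = p''(x_i). Step sizes h_i = 2, 1, 1, 2; slopes of the chords Δ_i = (y_(i+1) - y_i)/h_i = 3/2, -2, -7, -1/2.
  2·M_0 + 6·M_1 + 1·M_2 = 6(Δ_1 - Δ_0) = -21
  1·M_1 + 4·M_2 + 1·M_3 = 6(Δ_2 - Δ_1) = -30
  1·M_2 + 6·M_3 + 2·M_4 = 6(Δ_3 - Δ_2) = 39
Natural end conditions: M_0 = M_4 = 0.
Solving: M_0 = 0, M_1 = -2, M_2 = -9, M_3 = 8, M_4 = 0.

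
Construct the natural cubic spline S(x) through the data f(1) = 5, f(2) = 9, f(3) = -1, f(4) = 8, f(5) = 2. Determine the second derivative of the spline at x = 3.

With σ_i denoting the second derivative at x_i, h_i = 1, 1, 1, 1, and Δ_i = (y_(i+1) − y_i)/h_i = 4, -10, 9, -6:
  1·σ_0 + 4·σ_1 + 1·σ_2 = 6(Δ_1 - Δ_0) = -84
  1·σ_1 + 4·σ_2 + 1·σ_3 = 6(Δ_2 - Δ_1) = 114
  1·σ_2 + 4·σ_3 + 1·σ_4 = 6(Δ_3 - Δ_2) = -90
Natural end conditions: σ_0 = σ_4 = 0.
Forward elimination and back-substitution give σ_0 = 0, σ_1 = -129/4, σ_2 = 45, σ_3 = -135/4, σ_4 = 0.

45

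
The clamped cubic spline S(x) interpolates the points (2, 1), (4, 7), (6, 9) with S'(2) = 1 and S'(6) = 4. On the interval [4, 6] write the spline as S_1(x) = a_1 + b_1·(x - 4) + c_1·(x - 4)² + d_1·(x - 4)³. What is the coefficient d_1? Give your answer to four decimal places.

Let M_i = S''(x_i). Step sizes h_i = 2, 2; slopes of the chords Δ_i = (y_(i+1) - y_i)/h_i = 3, 1.
  2·M_0 + 8·M_1 + 2·M_2 = 6(Δ_1 - Δ_0) = -12
Clamped end conditions give two more equations: 2h_0·M_0 + h_0·M_1 = 6(Δ_0 - S'(2)) = 12 and h_1·M_1 + 2h_1·M_2 = 6(S'(6) - Δ_1) = 18.
Hence M_0 = 21/4, M_1 = -9/2, M_2 = 27/4.
On [4, 6], with S_1(x) = a_1 + b_1·(x - 4) + c_1·(x - 4)² + d_1·(x - 4)³: c_1 = M_1/2 = -9/4, d_1 = (M_2 - M_1)/(6h_1) = 15/16, b_1 = Δ_1 - h_1(2M_1 + M_2)/6 = 7/4.

0.9375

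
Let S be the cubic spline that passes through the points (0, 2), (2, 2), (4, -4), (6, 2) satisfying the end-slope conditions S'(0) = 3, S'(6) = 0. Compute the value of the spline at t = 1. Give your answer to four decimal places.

3.5500

Write σ_i for S''(x_i). With h_i = 2, 2, 2 and divided differences Δ_i = 0, -3, 3, the continuity of S' gives the tridiagonal system
  2·σ_0 + 8·σ_1 + 2·σ_2 = 6(Δ_1 - Δ_0) = -18
  2·σ_1 + 8·σ_2 + 2·σ_3 = 6(Δ_2 - Δ_1) = 36
Clamped end conditions give two more equations: 2h_0·σ_0 + h_0·σ_1 = 6(Δ_0 - S'(0)) = -18 and h_2·σ_2 + 2h_2·σ_3 = 6(S'(6) - Δ_2) = -18.
Forward elimination and back-substitution give σ_0 = -14/5, σ_1 = -17/5, σ_2 = 37/5, σ_3 = -41/5.
On [0, 2], S(t) = 2 + 3·t - 7/5·t² - 1/20·t³.
With t = 1: S(1) = 71/20.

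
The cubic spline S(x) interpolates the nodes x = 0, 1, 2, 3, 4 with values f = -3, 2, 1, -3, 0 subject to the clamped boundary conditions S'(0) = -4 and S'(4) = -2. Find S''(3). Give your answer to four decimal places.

17.6429

Write m_i for S''(x_i). With h_i = 1, 1, 1, 1 and divided differences Δ_i = 5, -1, -4, 3, the continuity of S' gives the tridiagonal system
  1·m_0 + 4·m_1 + 1·m_2 = 6(Δ_1 - Δ_0) = -36
  1·m_1 + 4·m_2 + 1·m_3 = 6(Δ_2 - Δ_1) = -18
  1·m_2 + 4·m_3 + 1·m_4 = 6(Δ_3 - Δ_2) = 42
Clamped end conditions give two more equations: 2h_0·m_0 + h_0·m_1 = 6(Δ_0 - S'(0)) = 54 and h_3·m_3 + 2h_3·m_4 = 6(S'(4) - Δ_3) = -30.
Forward elimination and back-substitution give m_0 = 989/28, m_1 = -233/14, m_2 = -19/4, m_3 = 247/14, m_4 = -667/28.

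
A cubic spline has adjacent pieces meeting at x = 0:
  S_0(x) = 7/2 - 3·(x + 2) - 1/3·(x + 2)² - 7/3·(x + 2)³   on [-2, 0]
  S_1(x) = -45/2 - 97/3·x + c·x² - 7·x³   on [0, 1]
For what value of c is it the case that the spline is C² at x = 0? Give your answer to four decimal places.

-14.3333

S_0''(x) = -2/3 - 14·(x + 2), so S_0''(0) = -86/3. On the right, S_1''(0) = 2c, so c = -43/3.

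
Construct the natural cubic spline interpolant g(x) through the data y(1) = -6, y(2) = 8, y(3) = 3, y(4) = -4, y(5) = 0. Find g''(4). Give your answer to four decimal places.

16.5000

With σ_i denoting the second derivative at x_i, h_i = 1, 1, 1, 1, and Δ_i = (y_(i+1) − y_i)/h_i = 14, -5, -7, 4:
  1·σ_0 + 4·σ_1 + 1·σ_2 = 6(Δ_1 - Δ_0) = -114
  1·σ_1 + 4·σ_2 + 1·σ_3 = 6(Δ_2 - Δ_1) = -12
  1·σ_2 + 4·σ_3 + 1·σ_4 = 6(Δ_3 - Δ_2) = 66
Natural end conditions: σ_0 = σ_4 = 0.
Hence σ_0 = 0, σ_1 = -57/2, σ_2 = 0, σ_3 = 33/2, σ_4 = 0.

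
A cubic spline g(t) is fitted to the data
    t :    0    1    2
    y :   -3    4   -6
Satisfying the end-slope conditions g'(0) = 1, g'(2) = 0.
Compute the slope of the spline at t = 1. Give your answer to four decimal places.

Put σ_i = g'' at the i-th knot. Here h = (1, 1) and Δ = (7, -10), so the interior equations h_(i-1)·σ_(i-1) + 2(h_(i-1)+h_i)·σ_i + h_i·σ_(i+1) = 6(Δ_i − Δ_(i-1)) read
  1·σ_0 + 4·σ_1 + 1·σ_2 = 6(Δ_1 - Δ_0) = -102
Clamped end conditions give two more equations: 2h_0·σ_0 + h_0·σ_1 = 6(Δ_0 - g'(0)) = 36 and h_1·σ_1 + 2h_1·σ_2 = 6(g'(2) - Δ_1) = 60.
Forward elimination and back-substitution give σ_0 = 43, σ_1 = -50, σ_2 = 55.
On [1, 2], g'(t) = b_1 + 2c_1·(t - 1) + 3d_1·(t - 1)² with b_1 = Δ_1 - h_1(2σ_1 + σ_2)/6 = -5/2, c_1 = σ_1/2 = -25, d_1 = (σ_2 - σ_1)/(6h_1) = 35/2. So g'(1) = -5/2.

-2.5000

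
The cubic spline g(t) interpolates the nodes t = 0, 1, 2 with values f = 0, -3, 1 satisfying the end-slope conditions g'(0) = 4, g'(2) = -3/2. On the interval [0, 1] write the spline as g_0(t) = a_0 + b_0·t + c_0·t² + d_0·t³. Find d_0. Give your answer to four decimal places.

Write σ_i for g''(x_i). With h_i = 1, 1 and divided differences Δ_i = -3, 4, the continuity of g' gives the tridiagonal system
  1·σ_0 + 4·σ_1 + 1·σ_2 = 6(Δ_1 - Δ_0) = 42
Clamped end conditions give two more equations: 2h_0·σ_0 + h_0·σ_1 = 6(Δ_0 - g'(0)) = -42 and h_1·σ_1 + 2h_1·σ_2 = 6(g'(2) - Δ_1) = -33.
Solving the tridiagonal system: σ_0 = -137/4, σ_1 = 53/2, σ_2 = -119/4.
On [0, 1], with g_0(t) = a_0 + b_0·t + c_0·t² + d_0·t³: c_0 = σ_0/2 = -137/8, d_0 = (σ_1 - σ_0)/(6h_0) = 81/8, b_0 = Δ_0 - h_0(2σ_0 + σ_1)/6 = 4.

10.1250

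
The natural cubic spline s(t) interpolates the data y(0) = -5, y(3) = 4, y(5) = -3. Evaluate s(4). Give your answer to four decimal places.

Put σ_i = s'' at the i-th knot. Here h = (3, 2) and Δ = (3, -7/2), so the interior equations h_(i-1)·σ_(i-1) + 2(h_(i-1)+h_i)·σ_i + h_i·σ_(i+1) = 6(Δ_i − Δ_(i-1)) read
  3·σ_0 + 10·σ_1 + 2·σ_2 = 6(Δ_1 - Δ_0) = -39
Natural end conditions: σ_0 = σ_2 = 0.
Forward elimination and back-substitution give σ_0 = 0, σ_1 = -39/10, σ_2 = 0.
On [3, 5], s(t) = 4 - 9/10·(t - 3) - 39/20·(t - 3)² + 13/40·(t - 3)³.
With (t - 3) = 1: s(4) = 59/40.

1.4750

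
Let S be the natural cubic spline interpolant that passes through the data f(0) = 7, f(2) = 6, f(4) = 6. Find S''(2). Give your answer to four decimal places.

Put m_i = S'' at the i-th knot. Here h = (2, 2) and Δ = (-1/2, 0), so the interior equations h_(i-1)·m_(i-1) + 2(h_(i-1)+h_i)·m_i + h_i·m_(i+1) = 6(Δ_i − Δ_(i-1)) read
  2·m_0 + 8·m_1 + 2·m_2 = 6(Δ_1 - Δ_0) = 3
Natural end conditions: m_0 = m_2 = 0.
Solving the tridiagonal system: m_0 = 0, m_1 = 3/8, m_2 = 0.

0.3750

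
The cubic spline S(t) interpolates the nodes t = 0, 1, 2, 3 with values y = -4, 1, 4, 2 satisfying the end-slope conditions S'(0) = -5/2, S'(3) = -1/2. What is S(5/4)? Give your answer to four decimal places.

With M_i denoting the second derivative at x_i, h_i = 1, 1, 1, and Δ_i = (y_(i+1) − y_i)/h_i = 5, 3, -2:
  1·M_0 + 4·M_1 + 1·M_2 = 6(Δ_1 - Δ_0) = -12
  1·M_1 + 4·M_2 + 1·M_3 = 6(Δ_2 - Δ_1) = -30
Clamped end conditions give two more equations: 2h_0·M_0 + h_0·M_1 = 6(Δ_0 - S'(0)) = 45 and h_2·M_2 + 2h_2·M_3 = 6(S'(3) - Δ_2) = 9.
Hence M_0 = 79/3, M_1 = -23/3, M_2 = -23/3, M_3 = 25/3.
On [1, 2], S(t) = 1 + 41/6·(t - 1) - 23/6·(t - 1)² + 0·(t - 1)³.
With (t - 1) = 1/4: S(5/4) = 79/32.

2.4688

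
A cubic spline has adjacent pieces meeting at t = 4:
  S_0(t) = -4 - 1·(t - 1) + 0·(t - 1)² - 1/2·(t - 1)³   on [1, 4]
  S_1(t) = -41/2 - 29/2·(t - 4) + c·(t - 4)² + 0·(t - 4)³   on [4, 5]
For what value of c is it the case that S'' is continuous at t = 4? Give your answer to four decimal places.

S_0''(t) = 0 - 3·(t - 1), so S_0''(4) = -9. On the right, S_1''(4) = 2c, so c = -9/2.

-4.5000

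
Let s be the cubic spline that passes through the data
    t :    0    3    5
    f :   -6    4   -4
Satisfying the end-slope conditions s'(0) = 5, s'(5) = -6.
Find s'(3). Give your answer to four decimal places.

-0.8000

Let m_i = s''(x_i). Step sizes h_i = 3, 2; slopes of the chords Δ_i = (y_(i+1) - y_i)/h_i = 10/3, -4.
  3·m_0 + 10·m_1 + 2·m_2 = 6(Δ_1 - Δ_0) = -44
Clamped end conditions give two more equations: 2h_0·m_0 + h_0·m_1 = 6(Δ_0 - s'(0)) = -10 and h_1·m_1 + 2h_1·m_2 = 6(s'(5) - Δ_1) = -12.
Hence m_0 = 8/15, m_1 = -22/5, m_2 = -4/5.
On [3, 5], s'(t) = b_1 + 2c_1·(t - 3) + 3d_1·(t - 3)² with b_1 = Δ_1 - h_1(2m_1 + m_2)/6 = -4/5, c_1 = m_1/2 = -11/5, d_1 = (m_2 - m_1)/(6h_1) = 3/10. So s'(3) = -4/5.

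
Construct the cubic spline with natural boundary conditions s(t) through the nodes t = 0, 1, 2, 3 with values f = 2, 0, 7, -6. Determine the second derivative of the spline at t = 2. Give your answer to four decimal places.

Write σ_i for s''(x_i). With h_i = 1, 1, 1 and divided differences Δ_i = -2, 7, -13, the continuity of s' gives the tridiagonal system
  1·σ_0 + 4·σ_1 + 1·σ_2 = 6(Δ_1 - Δ_0) = 54
  1·σ_1 + 4·σ_2 + 1·σ_3 = 6(Δ_2 - Δ_1) = -120
Natural end conditions: σ_0 = σ_3 = 0.
Hence σ_0 = 0, σ_1 = 112/5, σ_2 = -178/5, σ_3 = 0.

-35.6000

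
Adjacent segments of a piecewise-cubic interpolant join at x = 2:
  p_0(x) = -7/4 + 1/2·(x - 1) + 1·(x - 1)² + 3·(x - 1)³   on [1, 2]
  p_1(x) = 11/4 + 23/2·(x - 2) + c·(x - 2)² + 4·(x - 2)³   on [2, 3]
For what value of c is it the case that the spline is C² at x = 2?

p_0''(x) = 2 + 18·(x - 1), so p_0''(2) = 20. On the right, p_1''(2) = 2c, so c = 10.

10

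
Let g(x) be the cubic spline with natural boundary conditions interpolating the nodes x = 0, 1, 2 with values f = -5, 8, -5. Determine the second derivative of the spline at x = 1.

-39

Put M_i = g'' at the i-th knot. Here h = (1, 1) and Δ = (13, -13), so the interior equations h_(i-1)·M_(i-1) + 2(h_(i-1)+h_i)·M_i + h_i·M_(i+1) = 6(Δ_i − Δ_(i-1)) read
  1·M_0 + 4·M_1 + 1·M_2 = 6(Δ_1 - Δ_0) = -156
Natural end conditions: M_0 = M_2 = 0.
Solving: M_0 = 0, M_1 = -39, M_2 = 0.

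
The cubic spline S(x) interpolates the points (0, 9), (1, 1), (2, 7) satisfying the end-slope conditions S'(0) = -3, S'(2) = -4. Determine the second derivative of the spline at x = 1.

Put σ_i = S'' at the i-th knot. Here h = (1, 1) and Δ = (-8, 6), so the interior equations h_(i-1)·σ_(i-1) + 2(h_(i-1)+h_i)·σ_i + h_i·σ_(i+1) = 6(Δ_i − Δ_(i-1)) read
  1·σ_0 + 4·σ_1 + 1·σ_2 = 6(Δ_1 - Δ_0) = 84
Clamped end conditions give two more equations: 2h_0·σ_0 + h_0·σ_1 = 6(Δ_0 - S'(0)) = -30 and h_1·σ_1 + 2h_1·σ_2 = 6(S'(2) - Δ_1) = -60.
Solving the tridiagonal system: σ_0 = -73/2, σ_1 = 43, σ_2 = -103/2.

43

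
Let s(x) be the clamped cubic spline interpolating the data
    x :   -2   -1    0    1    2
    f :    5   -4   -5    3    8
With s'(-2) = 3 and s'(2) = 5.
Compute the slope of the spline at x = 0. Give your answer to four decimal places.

5.9286

Write M_i for s''(x_i). With h_i = 1, 1, 1, 1 and divided differences Δ_i = -9, -1, 8, 5, the continuity of s' gives the tridiagonal system
  1·M_0 + 4·M_1 + 1·M_2 = 6(Δ_1 - Δ_0) = 48
  1·M_1 + 4·M_2 + 1·M_3 = 6(Δ_2 - Δ_1) = 54
  1·M_2 + 4·M_3 + 1·M_4 = 6(Δ_3 - Δ_2) = -18
Clamped end conditions give two more equations: 2h_0·M_0 + h_0·M_1 = 6(Δ_0 - s'(-2)) = -72 and h_3·M_3 + 2h_3·M_4 = 6(s'(2) - Δ_3) = 0.
Hence M_0 = -1303/28, M_1 = 295/14, M_2 = 41/4, M_3 = -113/14, M_4 = 113/28.
On [0, 1], s'(x) = b_2 + 2c_2·x + 3d_2·x² with b_2 = Δ_2 - h_2(2M_2 + M_3)/6 = 83/14, c_2 = M_2/2 = 41/8, d_2 = (M_3 - M_2)/(6h_2) = -171/56. So s'(0) = 83/14.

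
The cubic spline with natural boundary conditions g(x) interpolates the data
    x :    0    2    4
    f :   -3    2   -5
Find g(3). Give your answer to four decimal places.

With m_i denoting the second derivative at x_i, h_i = 2, 2, and Δ_i = (y_(i+1) − y_i)/h_i = 5/2, -7/2:
  2·m_0 + 8·m_1 + 2·m_2 = 6(Δ_1 - Δ_0) = -36
Natural end conditions: m_0 = m_2 = 0.
Hence m_0 = 0, m_1 = -9/2, m_2 = 0.
On [2, 4], g(x) = 2 - 1/2·(x - 2) - 9/4·(x - 2)² + 3/8·(x - 2)³.
With (x - 2) = 1: g(3) = -3/8.

-0.3750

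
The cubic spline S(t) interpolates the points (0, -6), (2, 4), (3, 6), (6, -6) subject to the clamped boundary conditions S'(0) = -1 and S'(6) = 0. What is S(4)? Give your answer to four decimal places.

With m_i denoting the second derivative at x_i, h_i = 2, 1, 3, and Δ_i = (y_(i+1) − y_i)/h_i = 5, 2, -4:
  2·m_0 + 6·m_1 + 1·m_2 = 6(Δ_1 - Δ_0) = -18
  1·m_1 + 8·m_2 + 3·m_3 = 6(Δ_2 - Δ_1) = -36
Clamped end conditions give two more equations: 2h_0·m_0 + h_0·m_1 = 6(Δ_0 - S'(0)) = 36 and h_2·m_2 + 2h_2·m_3 = 6(S'(6) - Δ_2) = 24.
Hence m_0 = 251/21, m_1 = -124/21, m_2 = -136/21, m_3 = 152/21.
On [3, 6], S(t) = 6 - 8/7·(t - 3) - 68/21·(t - 3)² + 16/21·(t - 3)³.
With (t - 3) = 1: S(4) = 50/21.

2.3810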